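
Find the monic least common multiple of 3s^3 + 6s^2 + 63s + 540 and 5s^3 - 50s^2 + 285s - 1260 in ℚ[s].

s^4 - 5s^3 + 7s^2 + 33s - 1260

Euclidean algorithm in ℚ[s]:
  3s^3 + 6s^2 + 63s + 540 = (3/5)(5s^3 - 50s^2 + 285s - 1260) + (36s^2 - 108s + 1296)
  5s^3 - 50s^2 + 285s - 1260 = ((5/36)s - 35/36)(36s^2 - 108s + 1296) + (0)
Last nonzero remainder: 36s^2 - 108s + 1296. Dividing through by 36 gives the monic gcd s^2 - 3s + 36.
Then lcm(f, g) = f·g / gcd(f, g); expanding and making the result monic gives the answer.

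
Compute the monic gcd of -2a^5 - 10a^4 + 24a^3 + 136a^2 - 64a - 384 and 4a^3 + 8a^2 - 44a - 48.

a^2 + a - 12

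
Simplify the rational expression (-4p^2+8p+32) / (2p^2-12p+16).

Repeated division with remainder:
  -4p^2+8p+32 = (-2)(2p^2-12p+16) + (-16p+64)
  2p^2-12p+16 = (-(1/8)p+1/4)(-16p+64) + (0)
Last nonzero remainder: -16p+64. Dividing through by -16 gives the monic gcd p-4.
Cancel p-4 from numerator and denominator to get the reduced form.

(-2p-4)/(p-2)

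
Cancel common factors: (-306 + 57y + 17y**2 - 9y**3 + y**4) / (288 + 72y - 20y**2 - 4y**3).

By polynomial division,
  y**4 - 9y**3 + 17y**2 + 57y - 306 = (-(1/4)y + 7/2)(-4y**3 - 20y**2 + 72y + 288) + (105y**2 - 123y - 1314)
  -4y**3 - 20y**2 + 72y + 288 = (-(4/105)y - 288/1225)(105y**2 - 123y - 1314) + (-(8544/1225)y - 25632/1225)
  105y**2 - 123y - 1314 = (-(42875/2848)y + 89425/1424)(-(8544/1225)y - 25632/1225) + (0)
Last nonzero remainder: -(8544/1225)y - 25632/1225. Dividing through by -8544/1225 gives the monic gcd y + 3.
Cancel y + 3 from numerator and denominator to get the reduced form.

(102 - 53y + 12y**2 - y**3)/(-96 + 8y + 4y**2)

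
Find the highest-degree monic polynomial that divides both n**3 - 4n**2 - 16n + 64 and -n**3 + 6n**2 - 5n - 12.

n - 4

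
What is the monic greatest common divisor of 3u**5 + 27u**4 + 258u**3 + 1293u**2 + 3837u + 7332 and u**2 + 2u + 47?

u**2 + 2u + 47

Apply the Euclidean algorithm:
  3u**5 + 27u**4 + 258u**3 + 1293u**2 + 3837u + 7332 = (3u**3 + 21u**2 + 75u + 156)(u**2 + 2u + 47) + (0)
The last nonzero remainder u**2 + 2u + 47 is already monic.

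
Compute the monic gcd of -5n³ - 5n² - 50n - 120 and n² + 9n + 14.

n + 2

Apply the Euclidean algorithm:
  -5n³ - 5n² - 50n - 120 = (-5n + 40)(n² + 9n + 14) + (-340n - 680)
  n² + 9n + 14 = (-(1/340)n - 7/340)(-340n - 680) + (0)
Last nonzero remainder: -340n - 680. Dividing through by -340 gives the monic gcd n + 2.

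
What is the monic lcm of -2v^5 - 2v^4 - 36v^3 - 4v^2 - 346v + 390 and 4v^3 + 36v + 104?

Euclidean algorithm in ℚ[v]:
  -2v^5 - 2v^4 - 36v^3 - 4v^2 - 346v + 390 = (-(1/2)v^2 - (1/2)v - 9/2)(4v^3 + 36v + 104) + (66v^2 - 132v + 858)
  4v^3 + 36v + 104 = ((2/33)v + 4/33)(66v^2 - 132v + 858) + (0)
Last nonzero remainder: 66v^2 - 132v + 858. Dividing through by 66 gives the monic gcd v^2 - 2v + 13.
Then lcm(f, g) = f·g / gcd(f, g); expanding and making the result monic gives the answer.

v^6 + 3v^5 + 20v^4 + 38v^3 + 177v^2 + 151v - 390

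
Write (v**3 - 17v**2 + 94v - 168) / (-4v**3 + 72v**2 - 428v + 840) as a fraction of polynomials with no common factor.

(-v + 4)/(4v - 20)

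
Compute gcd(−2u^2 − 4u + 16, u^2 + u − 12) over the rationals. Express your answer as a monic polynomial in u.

u + 4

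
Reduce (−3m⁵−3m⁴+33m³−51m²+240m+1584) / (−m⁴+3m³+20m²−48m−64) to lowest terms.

Euclidean algorithm in ℚ[m]:
  −3m⁵−3m⁴+33m³−51m²+240m+1584 = (3m+12)(−m⁴+3m³+20m²−48m−64) + (−63m³−147m²+1008m+2352)
  −m⁴+3m³+20m²−48m−64 = ((1/63)m−16/189)(−63m³−147m²+1008m+2352) + (−(76/9)m²+1216/9)
  −63m³−147m²+1008m+2352 = ((567/76)m+1323/76)(−(76/9)m²+1216/9) + (0)
Last nonzero remainder: −(76/9)m²+1216/9. Dividing through by −76/9 gives the monic gcd m²−16.
Cancel m²−16 from numerator and denominator to get the reduced form.

(3m³+3m²+15m+99)/(m²−3m−4)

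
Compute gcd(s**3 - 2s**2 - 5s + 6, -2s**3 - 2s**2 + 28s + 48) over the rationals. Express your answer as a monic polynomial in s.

Repeated division with remainder:
  s**3 - 2s**2 - 5s + 6 = (-1/2)(-2s**3 - 2s**2 + 28s + 48) + (-3s**2 + 9s + 30)
  -2s**3 - 2s**2 + 28s + 48 = ((2/3)s + 8/3)(-3s**2 + 9s + 30) + (-16s - 32)
  -3s**2 + 9s + 30 = ((3/16)s - 15/16)(-16s - 32) + (0)
Last nonzero remainder: -16s - 32. Dividing through by -16 gives the monic gcd s + 2.

s + 2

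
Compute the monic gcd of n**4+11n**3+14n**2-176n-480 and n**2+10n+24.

Repeated division with remainder:
  n**4+11n**3+14n**2-176n-480 = (n**2+n-20)(n**2+10n+24) + (0)
The last nonzero remainder n**2+10n+24 is already monic.

n**2+10n+24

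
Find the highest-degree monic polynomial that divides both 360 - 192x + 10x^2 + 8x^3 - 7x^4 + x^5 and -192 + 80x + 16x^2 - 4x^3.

By polynomial division,
  x^5 - 7x^4 + 8x^3 + 10x^2 - 192x + 360 = (-(1/4)x^2 + (3/4)x - 4)(-4x^3 + 16x^2 + 80x - 192) + (-34x^2 + 272x - 408)
  -4x^3 + 16x^2 + 80x - 192 = ((2/17)x + 8/17)(-34x^2 + 272x - 408) + (0)
Last nonzero remainder: -34x^2 + 272x - 408. Dividing through by -34 gives the monic gcd x^2 - 8x + 12.

12 - 8x + x^2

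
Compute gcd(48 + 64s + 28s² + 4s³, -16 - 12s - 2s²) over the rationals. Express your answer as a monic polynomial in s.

2 + s

Apply the Euclidean algorithm:
  4s³ + 28s² + 64s + 48 = (-2s - 2)(-2s² - 12s - 16) + (8s + 16)
  -2s² - 12s - 16 = (-(1/4)s - 1)(8s + 16) + (0)
Last nonzero remainder: 8s + 16. Dividing through by 8 gives the monic gcd s + 2.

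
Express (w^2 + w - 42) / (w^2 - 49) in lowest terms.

(w - 6)/(w - 7)

Repeated division with remainder:
  w^2 + w - 42 = (w^2 - 49) + (w + 7)
  w^2 - 49 = (w - 7)(w + 7) + (0)
The last nonzero remainder w + 7 is already monic.
Cancel w + 7 from numerator and denominator to get the reduced form.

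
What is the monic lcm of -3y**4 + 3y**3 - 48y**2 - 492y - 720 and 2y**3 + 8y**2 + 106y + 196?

y**6 + y**5 + 63y**4 + 147y**3 + 1352y**2 + 8516y + 11760

Euclidean algorithm in ℚ[y]:
  -3y**4 + 3y**3 - 48y**2 - 492y - 720 = (-(3/2)y + 15/2)(2y**3 + 8y**2 + 106y + 196) + (51y**2 - 993y - 2190)
  2y**3 + 8y**2 + 106y + 196 = ((2/51)y + 266/289)(51y**2 - 993y - 2190) + ((319592/289)y + 639184/289)
  51y**2 - 993y - 2190 = ((14739/319592)y - 316455/319592)((319592/289)y + 639184/289) + (0)
Last nonzero remainder: (319592/289)y + 639184/289. Dividing through by 319592/289 gives the monic gcd y + 2.
Then lcm(f, g) = f·g / gcd(f, g); expanding and making the result monic gives the answer.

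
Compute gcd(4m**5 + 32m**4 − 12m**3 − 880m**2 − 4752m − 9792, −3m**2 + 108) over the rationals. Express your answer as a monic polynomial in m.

m**2 − 36

By polynomial division,
  4m**5 + 32m**4 − 12m**3 − 880m**2 − 4752m − 9792 = (−(4/3)m**3 − (32/3)m**2 − 44m − 272/3)(−3m**2 + 108) + (0)
Last nonzero remainder: −3m**2 + 108. Dividing through by −3 gives the monic gcd m**2 − 36.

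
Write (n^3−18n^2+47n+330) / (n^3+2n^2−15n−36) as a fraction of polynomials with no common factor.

Apply the Euclidean algorithm:
  n^3−18n^2+47n+330 = (n^3+2n^2−15n−36) + (−20n^2+62n+366)
  n^3+2n^2−15n−36 = (−(1/20)n−51/200)(−20n^2+62n+366) + ((1911/100)n+5733/100)
  −20n^2+62n+366 = (−(2000/1911)n+12200/1911)((1911/100)n+5733/100) + (0)
Last nonzero remainder: (1911/100)n+5733/100. Dividing through by 1911/100 gives the monic gcd n+3.
Cancel n+3 from numerator and denominator to get the reduced form.

(n^2−21n+110)/(n^2−n−12)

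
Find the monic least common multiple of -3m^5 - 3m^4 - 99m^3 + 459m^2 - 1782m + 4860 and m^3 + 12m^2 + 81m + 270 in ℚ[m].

Repeated division with remainder:
  -3m^5 - 3m^4 - 99m^3 + 459m^2 - 1782m + 4860 = (-3m^2 + 33m - 252)(m^3 + 12m^2 + 81m + 270) + (1620m^2 + 9720m + 72900)
  m^3 + 12m^2 + 81m + 270 = ((1/1620)m + 1/270)(1620m^2 + 9720m + 72900) + (0)
Last nonzero remainder: 1620m^2 + 9720m + 72900. Dividing through by 1620 gives the monic gcd m^2 + 6m + 45.
Then lcm(f, g) = f·g / gcd(f, g); expanding and making the result monic gives the answer.

m^6 + 7m^5 + 39m^4 + 45m^3 - 324m^2 + 1944m - 9720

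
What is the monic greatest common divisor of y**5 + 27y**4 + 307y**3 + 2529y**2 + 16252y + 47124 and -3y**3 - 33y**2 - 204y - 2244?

y**3 + 11y**2 + 68y + 748

By polynomial division,
  y**5 + 27y**4 + 307y**3 + 2529y**2 + 16252y + 47124 = (-(1/3)y**2 - (16/3)y - 21)(-3y**3 - 33y**2 - 204y - 2244) + (0)
Last nonzero remainder: -3y**3 - 33y**2 - 204y - 2244. Dividing through by -3 gives the monic gcd y**3 + 11y**2 + 68y + 748.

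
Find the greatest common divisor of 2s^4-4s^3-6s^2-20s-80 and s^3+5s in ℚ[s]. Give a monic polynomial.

s^2+5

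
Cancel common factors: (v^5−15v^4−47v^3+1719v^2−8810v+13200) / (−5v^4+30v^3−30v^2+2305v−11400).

(−v^3+2v^2+113v−330)/(5v^2+35v+285)

Apply the Euclidean algorithm:
  v^5−15v^4−47v^3+1719v^2−8810v+13200 = (−(1/5)v+9/5)(−5v^4+30v^3−30v^2+2305v−11400) + (−107v^3+2234v^2−15239v+33720)
  −5v^4+30v^3−30v^2+2305v−11400 = ((5/107)v+7960/11449)(−107v^3+2234v^2−15239v+33720) + (−(9973245/11449)v^2+(129652185/11449)v−398929800/11449)
  −107v^3+2234v^2−15239v+33720 = ((1225043/9973245)v−3217169/3324415)(−(9973245/11449)v^2+(129652185/11449)v−398929800/11449) + (0)
Last nonzero remainder: −(9973245/11449)v^2+(129652185/11449)v−398929800/11449. Dividing through by −9973245/11449 gives the monic gcd v^2−13v+40.
Cancel v^2−13v+40 from numerator and denominator to get the reduced form.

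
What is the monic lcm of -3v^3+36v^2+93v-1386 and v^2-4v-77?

Repeated division with remainder:
  -3v^3+36v^2+93v-1386 = (-3v+24)(v^2-4v-77) + (-42v+462)
  v^2-4v-77 = (-(1/42)v-1/6)(-42v+462) + (0)
Last nonzero remainder: -42v+462. Dividing through by -42 gives the monic gcd v-11.
Then lcm(f, g) = f·g / gcd(f, g); expanding and making the result monic gives the answer.

v^4-5v^3-115v^2+245v+3234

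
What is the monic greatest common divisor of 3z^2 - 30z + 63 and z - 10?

Apply the Euclidean algorithm:
  3z^2 - 30z + 63 = (3z)(z - 10) + (63)
  z - 10 = ((1/63)z - 10/63)(63) + (0)
The last nonzero remainder is the constant 63, so the polynomials are coprime and gcd = 1.

1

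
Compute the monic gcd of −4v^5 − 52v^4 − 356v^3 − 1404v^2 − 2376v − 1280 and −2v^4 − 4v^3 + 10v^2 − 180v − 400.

Apply the Euclidean algorithm:
  −4v^5 − 52v^4 − 356v^3 − 1404v^2 − 2376v − 1280 = (2v + 22)(−2v^4 − 4v^3 + 10v^2 − 180v − 400) + (−288v^3 − 1264v^2 + 2384v + 7520)
  −2v^4 − 4v^3 + 10v^2 − 180v − 400 = ((1/144)v − 43/2592)(−288v^3 − 1264v^2 + 2384v + 7520) + (−(4459/162)v^2 − (31213/162)v − 22295/81)
  −288v^3 − 1264v^2 + 2384v + 7520 = ((46656/4459)v − 121824/4459)(−(4459/162)v^2 − (31213/162)v − 22295/81) + (0)
Last nonzero remainder: −(4459/162)v^2 − (31213/162)v − 22295/81. Dividing through by −4459/162 gives the monic gcd v^2 + 7v + 10.

v^2 + 7v + 10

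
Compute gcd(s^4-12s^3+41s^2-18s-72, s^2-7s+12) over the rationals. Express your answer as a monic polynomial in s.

s^2-7s+12

Apply the Euclidean algorithm:
  s^4-12s^3+41s^2-18s-72 = (s^2-5s-6)(s^2-7s+12) + (0)
The last nonzero remainder s^2-7s+12 is already monic.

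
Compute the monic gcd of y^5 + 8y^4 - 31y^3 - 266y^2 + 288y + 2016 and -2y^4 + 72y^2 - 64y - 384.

y^3 - 2y^2 - 32y + 96

Apply the Euclidean algorithm:
  y^5 + 8y^4 - 31y^3 - 266y^2 + 288y + 2016 = (-(1/2)y - 4)(-2y^4 + 72y^2 - 64y - 384) + (5y^3 - 10y^2 - 160y + 480)
  -2y^4 + 72y^2 - 64y - 384 = (-(2/5)y - 4/5)(5y^3 - 10y^2 - 160y + 480) + (0)
Last nonzero remainder: 5y^3 - 10y^2 - 160y + 480. Dividing through by 5 gives the monic gcd y^3 - 2y^2 - 32y + 96.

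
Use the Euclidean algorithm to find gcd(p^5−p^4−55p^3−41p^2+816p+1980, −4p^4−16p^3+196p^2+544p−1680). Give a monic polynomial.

p^2−p−30

By polynomial division,
  p^5−p^4−55p^3−41p^2+816p+1980 = (−(1/4)p+5/4)(−4p^4−16p^3+196p^2+544p−1680) + (14p^3−150p^2−284p+4080)
  −4p^4−16p^3+196p^2+544p−1680 = (−(2/7)p−206/49)(14p^3−150p^2−284p+4080) + (−(25272/49)p^2+(25272/49)p+758160/49)
  14p^3−150p^2−284p+4080 = (−(343/12636)p+833/3159)(−(25272/49)p^2+(25272/49)p+758160/49) + (0)
Last nonzero remainder: −(25272/49)p^2+(25272/49)p+758160/49. Dividing through by −25272/49 gives the monic gcd p^2−p−30.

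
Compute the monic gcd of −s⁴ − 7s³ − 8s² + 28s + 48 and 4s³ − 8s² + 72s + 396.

s + 3

Apply the Euclidean algorithm:
  −s⁴ − 7s³ − 8s² + 28s + 48 = (−(1/4)s − 9/4)(4s³ − 8s² + 72s + 396) + (−8s² + 289s + 939)
  4s³ − 8s² + 72s + 396 = (−(1/2)s − 273/16)(−8s² + 289s + 939) + ((87561/16)s + 262683/16)
  −8s² + 289s + 939 = (−(128/87561)s + 5008/87561)((87561/16)s + 262683/16) + (0)
Last nonzero remainder: (87561/16)s + 262683/16. Dividing through by 87561/16 gives the monic gcd s + 3.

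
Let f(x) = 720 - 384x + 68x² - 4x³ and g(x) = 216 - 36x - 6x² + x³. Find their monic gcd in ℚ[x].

36 - 12x + x²

By polynomial division,
  -4x³ + 68x² - 384x + 720 = (-4)(x³ - 6x² - 36x + 216) + (44x² - 528x + 1584)
  x³ - 6x² - 36x + 216 = ((1/44)x + 3/22)(44x² - 528x + 1584) + (0)
Last nonzero remainder: 44x² - 528x + 1584. Dividing through by 44 gives the monic gcd x² - 12x + 36.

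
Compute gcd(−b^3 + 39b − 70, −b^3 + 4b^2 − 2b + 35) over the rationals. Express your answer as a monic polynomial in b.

b − 5

Apply the Euclidean algorithm:
  −b^3 + 39b − 70 = (−b^3 + 4b^2 − 2b + 35) + (−4b^2 + 41b − 105)
  −b^3 + 4b^2 − 2b + 35 = ((1/4)b + 25/16)(−4b^2 + 41b − 105) + (−(637/16)b + 3185/16)
  −4b^2 + 41b − 105 = ((64/637)b − 48/91)(−(637/16)b + 3185/16) + (0)
Last nonzero remainder: −(637/16)b + 3185/16. Dividing through by −637/16 gives the monic gcd b − 5.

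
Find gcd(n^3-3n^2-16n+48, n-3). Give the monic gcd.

n-3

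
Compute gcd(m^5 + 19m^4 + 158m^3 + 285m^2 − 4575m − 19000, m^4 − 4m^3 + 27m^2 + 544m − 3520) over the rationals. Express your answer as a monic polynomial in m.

m^2 + 3m − 40

Apply the Euclidean algorithm:
  m^5 + 19m^4 + 158m^3 + 285m^2 − 4575m − 19000 = (m + 23)(m^4 − 4m^3 + 27m^2 + 544m − 3520) + (223m^3 − 880m^2 − 13567m + 61960)
  m^4 − 4m^3 + 27m^2 + 544m − 3520 = ((1/223)m − 12/49729)(223m^3 − 880m^2 − 13567m + 61960) + ((4357564/49729)m^2 + (13072692/49729)m − 174302560/49729)
  223m^3 − 880m^2 − 13567m + 61960 = ((11089567/4357564)m − 77030221/4357564)((4357564/49729)m^2 + (13072692/49729)m − 174302560/49729) + (0)
Last nonzero remainder: (4357564/49729)m^2 + (13072692/49729)m − 174302560/49729. Dividing through by 4357564/49729 gives the monic gcd m^2 + 3m − 40.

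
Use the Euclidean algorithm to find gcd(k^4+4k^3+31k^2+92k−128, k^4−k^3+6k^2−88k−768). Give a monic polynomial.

Apply the Euclidean algorithm:
  k^4+4k^3+31k^2+92k−128 = (k^4−k^3+6k^2−88k−768) + (5k^3+25k^2+180k+640)
  k^4−k^3+6k^2−88k−768 = ((1/5)k−6/5)(5k^3+25k^2+180k+640) + (0)
Last nonzero remainder: 5k^3+25k^2+180k+640. Dividing through by 5 gives the monic gcd k^3+5k^2+36k+128.

k^3+5k^2+36k+128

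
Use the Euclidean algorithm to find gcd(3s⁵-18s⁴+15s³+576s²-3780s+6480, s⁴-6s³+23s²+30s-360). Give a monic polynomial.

Repeated division with remainder:
  3s⁵-18s⁴+15s³+576s²-3780s+6480 = (3s)(s⁴-6s³+23s²+30s-360) + (-54s³+486s²-2700s+6480)
  s⁴-6s³+23s²+30s-360 = (-(1/54)s-1/18)(-54s³+486s²-2700s+6480) + (0)
Last nonzero remainder: -54s³+486s²-2700s+6480. Dividing through by -54 gives the monic gcd s³-9s²+50s-120.

s³-9s²+50s-120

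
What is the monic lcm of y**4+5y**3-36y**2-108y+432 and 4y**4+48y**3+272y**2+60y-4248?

Apply the Euclidean algorithm:
  y**4+5y**3-36y**2-108y+432 = (1/4)(4y**4+48y**3+272y**2+60y-4248) + (-7y**3-104y**2-123y+1494)
  4y**4+48y**3+272y**2+60y-4248 = (-(4/7)y+80/49)(-7y**3-104y**2-123y+1494) + ((18204/49)y**2+(54612/49)y-327672/49)
  -7y**3-104y**2-123y+1494 = (-(343/18204)y-4067/18204)((18204/49)y**2+(54612/49)y-327672/49) + (0)
Last nonzero remainder: (18204/49)y**2+(54612/49)y-327672/49. Dividing through by 18204/49 gives the monic gcd y**2+3y-18.
Then lcm(f, g) = f·g / gcd(f, g); expanding and making the result monic gives the answer.

y**6+14y**5+68y**4-137y**3-2664y**2-2484y+25488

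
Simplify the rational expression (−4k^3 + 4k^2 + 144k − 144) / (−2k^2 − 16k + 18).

(2k^2 − 72)/(k + 9)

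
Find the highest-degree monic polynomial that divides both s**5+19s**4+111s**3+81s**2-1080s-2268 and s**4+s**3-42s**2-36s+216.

s**2+9s+18

Apply the Euclidean algorithm:
  s**5+19s**4+111s**3+81s**2-1080s-2268 = (s+18)(s**4+s**3-42s**2-36s+216) + (135s**3+873s**2-648s-6156)
  s**4+s**3-42s**2-36s+216 = ((1/135)s-82/2025)(135s**3+873s**2-648s-6156) + (-(416/225)s**2-(416/25)s-832/25)
  135s**3+873s**2-648s-6156 = (-(30375/416)s+38475/208)(-(416/225)s**2-(416/25)s-832/25) + (0)
Last nonzero remainder: -(416/225)s**2-(416/25)s-832/25. Dividing through by -416/225 gives the monic gcd s**2+9s+18.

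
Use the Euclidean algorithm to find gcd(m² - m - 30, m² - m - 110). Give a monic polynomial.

1

Repeated division with remainder:
  m² - m - 30 = (m² - m - 110) + (80)
  m² - m - 110 = ((1/80)m² - (1/80)m - 11/8)(80) + (0)
The last nonzero remainder is the constant 80, so the polynomials are coprime and gcd = 1.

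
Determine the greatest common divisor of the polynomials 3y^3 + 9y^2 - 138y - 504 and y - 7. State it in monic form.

By polynomial division,
  3y^3 + 9y^2 - 138y - 504 = (3y^2 + 30y + 72)(y - 7) + (0)
The last nonzero remainder y - 7 is already monic.

y - 7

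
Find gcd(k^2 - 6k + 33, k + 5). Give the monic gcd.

1

Repeated division with remainder:
  k^2 - 6k + 33 = (k - 11)(k + 5) + (88)
  k + 5 = ((1/88)k + 5/88)(88) + (0)
The last nonzero remainder is the constant 88, so the polynomials are coprime and gcd = 1.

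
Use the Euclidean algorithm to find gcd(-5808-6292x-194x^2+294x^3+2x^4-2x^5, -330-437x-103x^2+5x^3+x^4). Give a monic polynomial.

11+12x+x^2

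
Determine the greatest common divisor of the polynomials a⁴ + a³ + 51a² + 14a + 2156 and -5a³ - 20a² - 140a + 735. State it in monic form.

Apply the Euclidean algorithm:
  a⁴ + a³ + 51a² + 14a + 2156 = (-(1/5)a + 3/5)(-5a³ - 20a² - 140a + 735) + (35a² + 245a + 1715)
  -5a³ - 20a² - 140a + 735 = (-(1/7)a + 3/7)(35a² + 245a + 1715) + (0)
Last nonzero remainder: 35a² + 245a + 1715. Dividing through by 35 gives the monic gcd a² + 7a + 49.

a² + 7a + 49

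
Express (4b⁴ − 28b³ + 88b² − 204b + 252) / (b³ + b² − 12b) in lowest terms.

(4b³ − 16b² + 40b − 84)/(b² + 4b)

Apply the Euclidean algorithm:
  4b⁴ − 28b³ + 88b² − 204b + 252 = (4b − 32)(b³ + b² − 12b) + (168b² − 588b + 252)
  b³ + b² − 12b = ((1/168)b + 3/112)(168b² − 588b + 252) + ((9/4)b − 27/4)
  168b² − 588b + 252 = ((224/3)b − 112/3)((9/4)b − 27/4) + (0)
Last nonzero remainder: (9/4)b − 27/4. Dividing through by 9/4 gives the monic gcd b − 3.
Cancel b − 3 from numerator and denominator to get the reduced form.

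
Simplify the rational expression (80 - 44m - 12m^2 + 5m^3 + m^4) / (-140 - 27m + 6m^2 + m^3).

(20 - 16m + m^2 + m^3)/(-35 + 2m + m^2)

Repeated division with remainder:
  m^4 + 5m^3 - 12m^2 - 44m + 80 = (m - 1)(m^3 + 6m^2 - 27m - 140) + (21m^2 + 69m - 60)
  m^3 + 6m^2 - 27m - 140 = ((1/21)m + 19/147)(21m^2 + 69m - 60) + (-(1620/49)m - 6480/49)
  21m^2 + 69m - 60 = (-(343/540)m + 49/108)(-(1620/49)m - 6480/49) + (0)
Last nonzero remainder: -(1620/49)m - 6480/49. Dividing through by -1620/49 gives the monic gcd m + 4.
Cancel m + 4 from numerator and denominator to get the reduced form.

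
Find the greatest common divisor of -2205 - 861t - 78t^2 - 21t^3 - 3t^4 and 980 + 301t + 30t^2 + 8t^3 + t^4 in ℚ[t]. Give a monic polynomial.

Euclidean algorithm in ℚ[t]:
  -3t^4 - 21t^3 - 78t^2 - 861t - 2205 = (-3)(t^4 + 8t^3 + 30t^2 + 301t + 980) + (3t^3 + 12t^2 + 42t + 735)
  t^4 + 8t^3 + 30t^2 + 301t + 980 = ((1/3)t + 4/3)(3t^3 + 12t^2 + 42t + 735) + (0)
Last nonzero remainder: 3t^3 + 12t^2 + 42t + 735. Dividing through by 3 gives the monic gcd t^3 + 4t^2 + 14t + 245.

245 + 14t + 4t^2 + t^3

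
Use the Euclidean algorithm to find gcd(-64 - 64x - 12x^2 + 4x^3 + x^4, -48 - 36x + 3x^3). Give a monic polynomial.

Repeated division with remainder:
  x^4 + 4x^3 - 12x^2 - 64x - 64 = ((1/3)x + 4/3)(3x^3 - 36x - 48) + (0)
Last nonzero remainder: 3x^3 - 36x - 48. Dividing through by 3 gives the monic gcd x^3 - 12x - 16.

-16 - 12x + x^3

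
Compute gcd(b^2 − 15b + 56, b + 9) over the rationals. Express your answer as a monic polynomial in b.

1

By polynomial division,
  b^2 − 15b + 56 = (b − 24)(b + 9) + (272)
  b + 9 = ((1/272)b + 9/272)(272) + (0)
The last nonzero remainder is the constant 272, so the polynomials are coprime and gcd = 1.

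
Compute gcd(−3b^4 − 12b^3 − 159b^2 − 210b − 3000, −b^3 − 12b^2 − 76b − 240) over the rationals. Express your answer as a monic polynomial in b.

Apply the Euclidean algorithm:
  −3b^4 − 12b^3 − 159b^2 − 210b − 3000 = (3b − 24)(−b^3 − 12b^2 − 76b − 240) + (−219b^2 − 1314b − 8760)
  −b^3 − 12b^2 − 76b − 240 = ((1/219)b + 2/73)(−219b^2 − 1314b − 8760) + (0)
Last nonzero remainder: −219b^2 − 1314b − 8760. Dividing through by −219 gives the monic gcd b^2 + 6b + 40.

b^2 + 6b + 40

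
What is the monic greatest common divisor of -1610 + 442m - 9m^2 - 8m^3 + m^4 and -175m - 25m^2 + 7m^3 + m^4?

-35 + 2m + m^2

By polynomial division,
  m^4 - 8m^3 - 9m^2 + 442m - 1610 = (m^4 + 7m^3 - 25m^2 - 175m) + (-15m^3 + 16m^2 + 617m - 1610)
  m^4 + 7m^3 - 25m^2 - 175m = (-(1/15)m - 121/225)(-15m^3 + 16m^2 + 617m - 1610) + ((5566/225)m^2 + (11132/225)m - 38962/45)
  -15m^3 + 16m^2 + 617m - 1610 = (-(3375/5566)m + 225/121)((5566/225)m^2 + (11132/225)m - 38962/45) + (0)
Last nonzero remainder: (5566/225)m^2 + (11132/225)m - 38962/45. Dividing through by 5566/225 gives the monic gcd m^2 + 2m - 35.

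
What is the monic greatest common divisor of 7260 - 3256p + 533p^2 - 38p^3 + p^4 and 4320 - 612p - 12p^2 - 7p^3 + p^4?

60 - 16p + p^2

Repeated division with remainder:
  p^4 - 38p^3 + 533p^2 - 3256p + 7260 = (p^4 - 7p^3 - 12p^2 - 612p + 4320) + (-31p^3 + 545p^2 - 2644p + 2940)
  p^4 - 7p^3 - 12p^2 - 612p + 4320 = (-(1/31)p - 328/961)(-31p^3 + 545p^2 - 2644p + 2940) + ((85264/961)p^2 - (1364224/961)p + 5115840/961)
  -31p^3 + 545p^2 - 2644p + 2940 = (-(29791/85264)p + 47089/85264)((85264/961)p^2 - (1364224/961)p + 5115840/961) + (0)
Last nonzero remainder: (85264/961)p^2 - (1364224/961)p + 5115840/961. Dividing through by 85264/961 gives the monic gcd p^2 - 16p + 60.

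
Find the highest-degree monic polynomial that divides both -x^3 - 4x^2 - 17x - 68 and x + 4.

Repeated division with remainder:
  -x^3 - 4x^2 - 17x - 68 = (-x^2 - 17)(x + 4) + (0)
The last nonzero remainder x + 4 is already monic.

x + 4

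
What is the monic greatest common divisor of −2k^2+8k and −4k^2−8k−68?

1

By polynomial division,
  −2k^2+8k = (1/2)(−4k^2−8k−68) + (12k+34)
  −4k^2−8k−68 = (−(1/3)k+5/18)(12k+34) + (−697/9)
  12k+34 = (−(108/697)k−18/41)(−697/9) + (0)
The last nonzero remainder is the constant −697/9, so the polynomials are coprime and gcd = 1.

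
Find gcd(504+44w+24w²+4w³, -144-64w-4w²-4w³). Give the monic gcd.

18-w+w²

Apply the Euclidean algorithm:
  4w³+24w²+44w+504 = (-1)(-4w³-4w²-64w-144) + (20w²-20w+360)
  -4w³-4w²-64w-144 = (-(1/5)w-2/5)(20w²-20w+360) + (0)
Last nonzero remainder: 20w²-20w+360. Dividing through by 20 gives the monic gcd w²-w+18.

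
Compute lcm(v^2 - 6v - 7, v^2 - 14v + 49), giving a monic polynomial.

v^3 - 13v^2 + 35v + 49

By polynomial division,
  v^2 - 6v - 7 = (v^2 - 14v + 49) + (8v - 56)
  v^2 - 14v + 49 = ((1/8)v - 7/8)(8v - 56) + (0)
Last nonzero remainder: 8v - 56. Dividing through by 8 gives the monic gcd v - 7.
Then lcm(f, g) = f·g / gcd(f, g); expanding and making the result monic gives the answer.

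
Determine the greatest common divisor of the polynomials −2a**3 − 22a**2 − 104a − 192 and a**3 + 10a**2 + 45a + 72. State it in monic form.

Repeated division with remainder:
  −2a**3 − 22a**2 − 104a − 192 = (−2)(a**3 + 10a**2 + 45a + 72) + (−2a**2 − 14a − 48)
  a**3 + 10a**2 + 45a + 72 = (−(1/2)a − 3/2)(−2a**2 − 14a − 48) + (0)
Last nonzero remainder: −2a**2 − 14a − 48. Dividing through by −2 gives the monic gcd a**2 + 7a + 24.

a**2 + 7a + 24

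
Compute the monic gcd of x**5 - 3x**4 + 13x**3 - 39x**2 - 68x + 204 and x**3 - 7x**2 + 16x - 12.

Euclidean algorithm in ℚ[x]:
  x**5 - 3x**4 + 13x**3 - 39x**2 - 68x + 204 = (x**2 + 4x + 25)(x**3 - 7x**2 + 16x - 12) + (84x**2 - 420x + 504)
  x**3 - 7x**2 + 16x - 12 = ((1/84)x - 1/42)(84x**2 - 420x + 504) + (0)
Last nonzero remainder: 84x**2 - 420x + 504. Dividing through by 84 gives the monic gcd x**2 - 5x + 6.

x**2 - 5x + 6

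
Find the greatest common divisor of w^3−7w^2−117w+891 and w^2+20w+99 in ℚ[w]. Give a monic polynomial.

w+11

Apply the Euclidean algorithm:
  w^3−7w^2−117w+891 = (w−27)(w^2+20w+99) + (324w+3564)
  w^2+20w+99 = ((1/324)w+1/36)(324w+3564) + (0)
Last nonzero remainder: 324w+3564. Dividing through by 324 gives the monic gcd w+11.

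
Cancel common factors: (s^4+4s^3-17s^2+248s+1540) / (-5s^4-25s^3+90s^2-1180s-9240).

Apply the Euclidean algorithm:
  s^4+4s^3-17s^2+248s+1540 = (-1/5)(-5s^4-25s^3+90s^2-1180s-9240) + (-s^3+s^2+12s-308)
  -5s^4-25s^3+90s^2-1180s-9240 = (5s+30)(-s^3+s^2+12s-308) + (0)
Last nonzero remainder: -s^3+s^2+12s-308. Dividing through by -1 gives the monic gcd s^3-s^2-12s+308.
Cancel s^3-s^2-12s+308 from numerator and denominator to get the reduced form.

(-s-5)/(5s+30)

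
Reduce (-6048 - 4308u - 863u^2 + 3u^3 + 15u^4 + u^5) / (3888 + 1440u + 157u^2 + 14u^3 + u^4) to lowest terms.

(-168 - 59u + 2u^2 + u^3)/(108 + u + u^2)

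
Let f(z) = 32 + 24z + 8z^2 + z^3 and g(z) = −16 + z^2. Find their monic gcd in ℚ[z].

4 + z

By polynomial division,
  z^3 + 8z^2 + 24z + 32 = (z + 8)(z^2 − 16) + (40z + 160)
  z^2 − 16 = ((1/40)z − 1/10)(40z + 160) + (0)
Last nonzero remainder: 40z + 160. Dividing through by 40 gives the monic gcd z + 4.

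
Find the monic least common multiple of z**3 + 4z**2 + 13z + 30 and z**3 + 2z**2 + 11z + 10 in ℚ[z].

z**4 + 5z**3 + 17z**2 + 43z + 30

Euclidean algorithm in ℚ[z]:
  z**3 + 4z**2 + 13z + 30 = (z**3 + 2z**2 + 11z + 10) + (2z**2 + 2z + 20)
  z**3 + 2z**2 + 11z + 10 = ((1/2)z + 1/2)(2z**2 + 2z + 20) + (0)
Last nonzero remainder: 2z**2 + 2z + 20. Dividing through by 2 gives the monic gcd z**2 + z + 10.
Then lcm(f, g) = f·g / gcd(f, g); expanding and making the result monic gives the answer.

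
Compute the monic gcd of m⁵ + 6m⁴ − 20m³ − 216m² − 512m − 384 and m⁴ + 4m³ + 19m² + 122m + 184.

m² + 6m + 8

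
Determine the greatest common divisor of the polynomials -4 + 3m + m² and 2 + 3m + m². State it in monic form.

Repeated division with remainder:
  m² + 3m - 4 = (m² + 3m + 2) + (-6)
  m² + 3m + 2 = (-(1/6)m² - (1/2)m - 1/3)(-6) + (0)
The last nonzero remainder is the constant -6, so the polynomials are coprime and gcd = 1.

1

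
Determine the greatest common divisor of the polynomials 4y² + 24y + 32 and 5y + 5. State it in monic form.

By polynomial division,
  4y² + 24y + 32 = ((4/5)y + 4)(5y + 5) + (12)
  5y + 5 = ((5/12)y + 5/12)(12) + (0)
The last nonzero remainder is the constant 12, so the polynomials are coprime and gcd = 1.

1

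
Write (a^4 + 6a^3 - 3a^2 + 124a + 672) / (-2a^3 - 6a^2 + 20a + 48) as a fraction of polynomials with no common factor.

(-a^3 - 2a^2 + 11a - 168)/(2a^2 - 2a - 12)

By polynomial division,
  a^4 + 6a^3 - 3a^2 + 124a + 672 = (-(1/2)a - 3/2)(-2a^3 - 6a^2 + 20a + 48) + (-2a^2 + 178a + 744)
  -2a^3 - 6a^2 + 20a + 48 = (a + 92)(-2a^2 + 178a + 744) + (-17100a - 68400)
  -2a^2 + 178a + 744 = ((1/8550)a - 31/2850)(-17100a - 68400) + (0)
Last nonzero remainder: -17100a - 68400. Dividing through by -17100 gives the monic gcd a + 4.
Cancel a + 4 from numerator and denominator to get the reduced form.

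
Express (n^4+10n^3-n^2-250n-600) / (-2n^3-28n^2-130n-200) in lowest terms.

Repeated division with remainder:
  n^4+10n^3-n^2-250n-600 = (-(1/2)n+2)(-2n^3-28n^2-130n-200) + (-10n^2-90n-200)
  -2n^3-28n^2-130n-200 = ((1/5)n+1)(-10n^2-90n-200) + (0)
Last nonzero remainder: -10n^2-90n-200. Dividing through by -10 gives the monic gcd n^2+9n+20.
Cancel n^2+9n+20 from numerator and denominator to get the reduced form.

(-n^2-n+30)/(2n+10)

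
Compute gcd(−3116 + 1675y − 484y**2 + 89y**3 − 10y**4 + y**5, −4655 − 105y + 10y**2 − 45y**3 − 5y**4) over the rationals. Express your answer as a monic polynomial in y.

By polynomial division,
  y**5 − 10y**4 + 89y**3 − 484y**2 + 1675y − 3116 = (−(1/5)y + 19/5)(−5y**4 − 45y**3 + 10y**2 − 105y − 4655) + (262y**3 − 543y**2 + 1143y + 14573)
  −5y**4 − 45y**3 + 10y**2 − 105y − 4655 = (−(5/262)y − 14505/68644)(262y**3 − 543y**2 + 1143y + 14573) + (−(5692445/68644)y**2 + (28462225/68644)y − 108156455/68644)
  262y**3 − 543y**2 + 1143y + 14573 = (−(17984728/5692445)y − 52649948/5692445)(−(5692445/68644)y**2 + (28462225/68644)y − 108156455/68644) + (0)
Last nonzero remainder: −(5692445/68644)y**2 + (28462225/68644)y − 108156455/68644. Dividing through by −5692445/68644 gives the monic gcd y**2 − 5y + 19.

19 − 5y + y**2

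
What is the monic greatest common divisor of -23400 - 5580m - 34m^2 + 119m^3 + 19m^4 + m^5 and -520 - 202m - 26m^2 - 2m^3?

Apply the Euclidean algorithm:
  m^5 + 19m^4 + 119m^3 - 34m^2 - 5580m - 23400 = (-(1/2)m^2 - 3m + 30)(-2m^3 - 26m^2 - 202m - 520) + (-120m^2 - 1080m - 7800)
  -2m^3 - 26m^2 - 202m - 520 = ((1/60)m + 1/15)(-120m^2 - 1080m - 7800) + (0)
Last nonzero remainder: -120m^2 - 1080m - 7800. Dividing through by -120 gives the monic gcd m^2 + 9m + 65.

65 + 9m + m^2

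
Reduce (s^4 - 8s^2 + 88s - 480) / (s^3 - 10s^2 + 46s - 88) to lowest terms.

(s^3 + 4s^2 + 8s + 120)/(s^2 - 6s + 22)

Apply the Euclidean algorithm:
  s^4 - 8s^2 + 88s - 480 = (s + 10)(s^3 - 10s^2 + 46s - 88) + (46s^2 - 284s + 400)
  s^3 - 10s^2 + 46s - 88 = ((1/46)s - 44/529)(46s^2 - 284s + 400) + ((7238/529)s - 28952/529)
  46s^2 - 284s + 400 = ((12167/3619)s - 26450/3619)((7238/529)s - 28952/529) + (0)
Last nonzero remainder: (7238/529)s - 28952/529. Dividing through by 7238/529 gives the monic gcd s - 4.
Cancel s - 4 from numerator and denominator to get the reduced form.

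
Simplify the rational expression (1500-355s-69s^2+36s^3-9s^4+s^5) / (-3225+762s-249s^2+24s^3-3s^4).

(-60+7s+6s^2-s^3)/(129-15s+3s^2)

Repeated division with remainder:
  s^5-9s^4+36s^3-69s^2-355s+1500 = (-(1/3)s+1/3)(-3s^4+24s^3-249s^2+762s-3225) + (-55s^3+268s^2-1684s+2575)
  -3s^4+24s^3-249s^2+762s-3225 = ((3/55)s-516/3025)(-55s^3+268s^2-1684s+2575) + (-(337077/3025)s^2+(1011231/3025)s-337077/121)
  -55s^3+268s^2-1684s+2575 = ((166375/337077)s-311575/337077)(-(337077/3025)s^2+(1011231/3025)s-337077/121) + (0)
Last nonzero remainder: -(337077/3025)s^2+(1011231/3025)s-337077/121. Dividing through by -337077/3025 gives the monic gcd s^2-3s+25.
Cancel s^2-3s+25 from numerator and denominator to get the reduced form.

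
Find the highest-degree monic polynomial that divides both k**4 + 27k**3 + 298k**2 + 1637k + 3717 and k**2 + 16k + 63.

k**2 + 16k + 63

Apply the Euclidean algorithm:
  k**4 + 27k**3 + 298k**2 + 1637k + 3717 = (k**2 + 11k + 59)(k**2 + 16k + 63) + (0)
The last nonzero remainder k**2 + 16k + 63 is already monic.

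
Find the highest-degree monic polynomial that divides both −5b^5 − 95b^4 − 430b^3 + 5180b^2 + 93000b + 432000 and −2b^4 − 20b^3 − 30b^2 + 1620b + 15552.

Apply the Euclidean algorithm:
  −5b^5 − 95b^4 − 430b^3 + 5180b^2 + 93000b + 432000 = ((5/2)b + 45/2)(−2b^4 − 20b^3 − 30b^2 + 1620b + 15552) + (95b^3 + 1805b^2 + 17670b + 82080)
  −2b^4 − 20b^3 − 30b^2 + 1620b + 15552 = (−(2/95)b + 18/95)(95b^3 + 1805b^2 + 17670b + 82080) + (0)
Last nonzero remainder: 95b^3 + 1805b^2 + 17670b + 82080. Dividing through by 95 gives the monic gcd b^3 + 19b^2 + 186b + 864.

b^3 + 19b^2 + 186b + 864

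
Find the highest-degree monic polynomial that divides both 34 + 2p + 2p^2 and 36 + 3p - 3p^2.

Repeated division with remainder:
  2p^2 + 2p + 34 = (-2/3)(-3p^2 + 3p + 36) + (4p + 58)
  -3p^2 + 3p + 36 = (-(3/4)p + 93/8)(4p + 58) + (-2553/4)
  4p + 58 = (-(16/2553)p - 232/2553)(-2553/4) + (0)
The last nonzero remainder is the constant -2553/4, so the polynomials are coprime and gcd = 1.

1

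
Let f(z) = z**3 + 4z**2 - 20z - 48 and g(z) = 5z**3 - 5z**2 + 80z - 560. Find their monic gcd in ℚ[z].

Apply the Euclidean algorithm:
  z**3 + 4z**2 - 20z - 48 = (1/5)(5z**3 - 5z**2 + 80z - 560) + (5z**2 - 36z + 64)
  5z**3 - 5z**2 + 80z - 560 = (z + 31/5)(5z**2 - 36z + 64) + ((1196/5)z - 4784/5)
  5z**2 - 36z + 64 = ((25/1196)z - 20/299)((1196/5)z - 4784/5) + (0)
Last nonzero remainder: (1196/5)z - 4784/5. Dividing through by 1196/5 gives the monic gcd z - 4.

z - 4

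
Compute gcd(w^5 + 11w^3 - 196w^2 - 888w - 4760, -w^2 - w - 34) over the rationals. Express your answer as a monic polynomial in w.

Apply the Euclidean algorithm:
  w^5 + 11w^3 - 196w^2 - 888w - 4760 = (-w^3 + w^2 + 22w + 140)(-w^2 - w - 34) + (0)
Last nonzero remainder: -w^2 - w - 34. Dividing through by -1 gives the monic gcd w^2 + w + 34.

w^2 + w + 34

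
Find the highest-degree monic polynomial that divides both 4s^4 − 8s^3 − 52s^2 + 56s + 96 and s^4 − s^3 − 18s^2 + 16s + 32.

Euclidean algorithm in ℚ[s]:
  4s^4 − 8s^3 − 52s^2 + 56s + 96 = (4)(s^4 − s^3 − 18s^2 + 16s + 32) + (−4s^3 + 20s^2 − 8s − 32)
  s^4 − s^3 − 18s^2 + 16s + 32 = (−(1/4)s − 1)(−4s^3 + 20s^2 − 8s − 32) + (0)
Last nonzero remainder: −4s^3 + 20s^2 − 8s − 32. Dividing through by −4 gives the monic gcd s^3 − 5s^2 + 2s + 8.

s^3 − 5s^2 + 2s + 8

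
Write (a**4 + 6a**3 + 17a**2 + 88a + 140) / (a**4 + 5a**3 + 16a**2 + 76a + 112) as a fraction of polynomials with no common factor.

(a + 5)/(a + 4)

Euclidean algorithm in ℚ[a]:
  a**4 + 6a**3 + 17a**2 + 88a + 140 = (a**4 + 5a**3 + 16a**2 + 76a + 112) + (a**3 + a**2 + 12a + 28)
  a**4 + 5a**3 + 16a**2 + 76a + 112 = (a + 4)(a**3 + a**2 + 12a + 28) + (0)
The last nonzero remainder a**3 + a**2 + 12a + 28 is already monic.
Cancel a**3 + a**2 + 12a + 28 from numerator and denominator to get the reduced form.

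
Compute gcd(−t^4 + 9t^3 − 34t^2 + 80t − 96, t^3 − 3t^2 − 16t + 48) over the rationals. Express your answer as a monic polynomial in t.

t^2 − 7t + 12

Apply the Euclidean algorithm:
  −t^4 + 9t^3 − 34t^2 + 80t − 96 = (−t + 6)(t^3 − 3t^2 − 16t + 48) + (−32t^2 + 224t − 384)
  t^3 − 3t^2 − 16t + 48 = (−(1/32)t − 1/8)(−32t^2 + 224t − 384) + (0)
Last nonzero remainder: −32t^2 + 224t − 384. Dividing through by −32 gives the monic gcd t^2 − 7t + 12.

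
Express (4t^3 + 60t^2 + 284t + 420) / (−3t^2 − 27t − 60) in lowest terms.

Repeated division with remainder:
  4t^3 + 60t^2 + 284t + 420 = (−(4/3)t − 8)(−3t^2 − 27t − 60) + (−12t − 60)
  −3t^2 − 27t − 60 = ((1/4)t + 1)(−12t − 60) + (0)
Last nonzero remainder: −12t − 60. Dividing through by −12 gives the monic gcd t + 5.
Cancel t + 5 from numerator and denominator to get the reduced form.

(−4t^2 − 40t − 84)/(3t + 12)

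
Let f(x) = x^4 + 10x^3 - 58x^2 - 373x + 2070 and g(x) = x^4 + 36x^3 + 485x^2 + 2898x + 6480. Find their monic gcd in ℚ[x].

Apply the Euclidean algorithm:
  x^4 + 10x^3 - 58x^2 - 373x + 2070 = (x^4 + 36x^3 + 485x^2 + 2898x + 6480) + (-26x^3 - 543x^2 - 3271x - 4410)
  x^4 + 36x^3 + 485x^2 + 2898x + 6480 = (-(1/26)x - 393/676)(-26x^3 - 543x^2 - 3271x - 4410) + ((29415/676)x^2 + (558885/676)x + 1323675/338)
  -26x^3 - 543x^2 - 3271x - 4410 = (-(17576/29415)x - 33124/29415)((29415/676)x^2 + (558885/676)x + 1323675/338) + (0)
Last nonzero remainder: (29415/676)x^2 + (558885/676)x + 1323675/338. Dividing through by 29415/676 gives the monic gcd x^2 + 19x + 90.

x^2 + 19x + 90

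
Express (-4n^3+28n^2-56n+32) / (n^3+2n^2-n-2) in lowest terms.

(-4n^2+24n-32)/(n^2+3n+2)

Apply the Euclidean algorithm:
  -4n^3+28n^2-56n+32 = (-4)(n^3+2n^2-n-2) + (36n^2-60n+24)
  n^3+2n^2-n-2 = ((1/36)n+11/108)(36n^2-60n+24) + ((40/9)n-40/9)
  36n^2-60n+24 = ((81/10)n-27/5)((40/9)n-40/9) + (0)
Last nonzero remainder: (40/9)n-40/9. Dividing through by 40/9 gives the monic gcd n-1.
Cancel n-1 from numerator and denominator to get the reduced form.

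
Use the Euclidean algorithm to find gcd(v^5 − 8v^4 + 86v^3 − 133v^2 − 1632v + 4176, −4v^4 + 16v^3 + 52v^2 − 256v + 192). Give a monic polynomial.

v^3 − 3v^2 − 16v + 48

Repeated division with remainder:
  v^5 − 8v^4 + 86v^3 − 133v^2 − 1632v + 4176 = (−(1/4)v + 1)(−4v^4 + 16v^3 + 52v^2 − 256v + 192) + (83v^3 − 249v^2 − 1328v + 3984)
  −4v^4 + 16v^3 + 52v^2 − 256v + 192 = (−(4/83)v + 4/83)(83v^3 − 249v^2 − 1328v + 3984) + (0)
Last nonzero remainder: 83v^3 − 249v^2 − 1328v + 3984. Dividing through by 83 gives the monic gcd v^3 − 3v^2 − 16v + 48.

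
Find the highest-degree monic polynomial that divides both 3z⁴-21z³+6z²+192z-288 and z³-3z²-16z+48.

Apply the Euclidean algorithm:
  3z⁴-21z³+6z²+192z-288 = (3z-12)(z³-3z²-16z+48) + (18z²-144z+288)
  z³-3z²-16z+48 = ((1/18)z+5/18)(18z²-144z+288) + (8z-32)
  18z²-144z+288 = ((9/4)z-9)(8z-32) + (0)
Last nonzero remainder: 8z-32. Dividing through by 8 gives the monic gcd z-4.

z-4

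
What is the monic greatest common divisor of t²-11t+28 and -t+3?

1

Euclidean algorithm in ℚ[t]:
  t²-11t+28 = (-t+8)(-t+3) + (4)
  -t+3 = (-(1/4)t+3/4)(4) + (0)
The last nonzero remainder is the constant 4, so the polynomials are coprime and gcd = 1.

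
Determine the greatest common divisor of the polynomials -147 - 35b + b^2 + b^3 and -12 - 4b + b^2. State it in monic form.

Repeated division with remainder:
  b^3 + b^2 - 35b - 147 = (b + 5)(b^2 - 4b - 12) + (-3b - 87)
  b^2 - 4b - 12 = (-(1/3)b + 11)(-3b - 87) + (945)
  -3b - 87 = (-(1/315)b - 29/315)(945) + (0)
The last nonzero remainder is the constant 945, so the polynomials are coprime and gcd = 1.

1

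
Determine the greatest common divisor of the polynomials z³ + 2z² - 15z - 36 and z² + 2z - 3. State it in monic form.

Apply the Euclidean algorithm:
  z³ + 2z² - 15z - 36 = (z)(z² + 2z - 3) + (-12z - 36)
  z² + 2z - 3 = (-(1/12)z + 1/12)(-12z - 36) + (0)
Last nonzero remainder: -12z - 36. Dividing through by -12 gives the monic gcd z + 3.

z + 3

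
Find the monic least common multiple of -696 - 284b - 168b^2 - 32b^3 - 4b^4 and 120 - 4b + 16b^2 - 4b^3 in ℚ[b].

Repeated division with remainder:
  -4b^4 - 32b^3 - 168b^2 - 284b - 696 = (b + 12)(-4b^3 + 16b^2 - 4b + 120) + (-356b^2 - 356b - 2136)
  -4b^3 + 16b^2 - 4b + 120 = ((1/89)b - 5/89)(-356b^2 - 356b - 2136) + (0)
Last nonzero remainder: -356b^2 - 356b - 2136. Dividing through by -356 gives the monic gcd b^2 + b + 6.
Then lcm(f, g) = f·g / gcd(f, g); expanding and making the result monic gives the answer.

-870 - 181b - 139b^2 + 2b^3 + 3b^4 + b^5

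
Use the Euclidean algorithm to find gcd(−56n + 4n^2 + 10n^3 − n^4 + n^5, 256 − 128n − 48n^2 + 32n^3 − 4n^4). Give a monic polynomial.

−4 + n^2

By polynomial division,
  n^5 − n^4 + 10n^3 + 4n^2 − 56n = (−(1/4)n − 7/4)(−4n^4 + 32n^3 − 48n^2 − 128n + 256) + (54n^3 − 112n^2 − 216n + 448)
  −4n^4 + 32n^3 − 48n^2 − 128n + 256 = (−(2/27)n + 320/729)(54n^3 − 112n^2 − 216n + 448) + (−(10816/729)n^2 + 43264/729)
  54n^3 − 112n^2 − 216n + 448 = (−(19683/5408)n + 5103/676)(−(10816/729)n^2 + 43264/729) + (0)
Last nonzero remainder: −(10816/729)n^2 + 43264/729. Dividing through by −10816/729 gives the monic gcd n^2 − 4.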